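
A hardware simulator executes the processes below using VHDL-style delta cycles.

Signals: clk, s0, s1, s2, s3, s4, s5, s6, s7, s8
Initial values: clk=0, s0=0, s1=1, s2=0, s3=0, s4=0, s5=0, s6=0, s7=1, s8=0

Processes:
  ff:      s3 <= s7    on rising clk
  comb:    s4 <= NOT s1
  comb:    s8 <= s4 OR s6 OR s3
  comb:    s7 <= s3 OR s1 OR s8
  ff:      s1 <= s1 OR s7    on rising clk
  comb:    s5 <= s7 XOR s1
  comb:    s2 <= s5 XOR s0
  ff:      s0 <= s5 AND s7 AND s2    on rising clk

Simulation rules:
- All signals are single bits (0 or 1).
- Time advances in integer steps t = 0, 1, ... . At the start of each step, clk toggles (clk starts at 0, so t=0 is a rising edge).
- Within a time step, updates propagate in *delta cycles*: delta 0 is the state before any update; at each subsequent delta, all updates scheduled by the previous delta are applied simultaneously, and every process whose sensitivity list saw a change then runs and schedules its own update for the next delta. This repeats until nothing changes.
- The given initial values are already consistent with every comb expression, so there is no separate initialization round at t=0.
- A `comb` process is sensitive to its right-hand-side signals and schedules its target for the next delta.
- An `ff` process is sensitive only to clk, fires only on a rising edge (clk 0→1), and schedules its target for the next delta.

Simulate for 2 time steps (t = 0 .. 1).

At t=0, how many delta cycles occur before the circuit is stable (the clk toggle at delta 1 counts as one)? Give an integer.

t0.Δ0 s1=1 clk=0 s8=0 s7=1 s3=0 s4=0 s5=0 s2=0 s0=0 s6=0
t0.Δ1 s1=1 clk=1 s8=0 s7=1 s3=0 s4=0 s5=0 s2=0 s0=0 s6=0
t0.Δ2 s1=1 clk=1 s8=0 s7=1 s3=1 s4=0 s5=0 s2=0 s0=0 s6=0
t0.Δ3 s1=1 clk=1 s8=1 s7=1 s3=1 s4=0 s5=0 s2=0 s0=0 s6=0
t1.Δ0 s1=1 clk=1 s8=1 s7=1 s3=1 s4=0 s5=0 s2=0 s0=0 s6=0
t1.Δ1 s1=1 clk=0 s8=1 s7=1 s3=1 s4=0 s5=0 s2=0 s0=0 s6=0

3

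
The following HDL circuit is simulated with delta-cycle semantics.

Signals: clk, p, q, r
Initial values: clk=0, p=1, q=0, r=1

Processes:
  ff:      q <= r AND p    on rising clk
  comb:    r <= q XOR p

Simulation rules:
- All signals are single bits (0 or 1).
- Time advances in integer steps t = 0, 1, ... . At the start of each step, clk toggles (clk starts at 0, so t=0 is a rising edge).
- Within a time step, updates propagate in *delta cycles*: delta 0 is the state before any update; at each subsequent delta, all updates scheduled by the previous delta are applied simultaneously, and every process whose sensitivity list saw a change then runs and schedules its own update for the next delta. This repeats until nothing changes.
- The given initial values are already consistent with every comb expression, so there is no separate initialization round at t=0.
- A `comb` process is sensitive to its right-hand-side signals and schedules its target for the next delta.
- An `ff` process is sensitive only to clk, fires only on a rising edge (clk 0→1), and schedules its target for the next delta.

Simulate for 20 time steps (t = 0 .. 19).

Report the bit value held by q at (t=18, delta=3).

0

t=0 Δ0: p=1 q=0 r=1 clk=0
  Δ1: clk:0→1
  Δ2: q:0→1
  Δ3: r:1→0
  (3Δ to stable)
t=1 Δ0: p=1 q=1 r=0 clk=1
  Δ1: clk:1→0
  (1Δ to stable)
t=2 Δ0: p=1 q=1 r=0 clk=0
  Δ1: clk:0→1
  Δ2: q:1→0
  Δ3: r:0→1
  (3Δ to stable)
t=3 Δ0: p=1 q=0 r=1 clk=1
  Δ1: clk:1→0
  (1Δ to stable)
t=4 Δ0: p=1 q=0 r=1 clk=0
  Δ1: clk:0→1
  Δ2: q:0→1
  Δ3: r:1→0
  (3Δ to stable)
t=5 Δ0: p=1 q=1 r=0 clk=1
  Δ1: clk:1→0
  (1Δ to stable)
t=6 Δ0: p=1 q=1 r=0 clk=0
  Δ1: clk:0→1
  Δ2: q:1→0
  Δ3: r:0→1
  (3Δ to stable)
t=7 Δ0: p=1 q=0 r=1 clk=1
  Δ1: clk:1→0
  (1Δ to stable)
t=8 Δ0: p=1 q=0 r=1 clk=0
  Δ1: clk:0→1
  Δ2: q:0→1
  Δ3: r:1→0
  (3Δ to stable)
t=9 Δ0: p=1 q=1 r=0 clk=1
  Δ1: clk:1→0
  (1Δ to stable)
t=10 Δ0: p=1 q=1 r=0 clk=0
  Δ1: clk:0→1
  Δ2: q:1→0
  Δ3: r:0→1
  (3Δ to stable)
t=11 Δ0: p=1 q=0 r=1 clk=1
  Δ1: clk:1→0
  (1Δ to stable)
t=12 Δ0: p=1 q=0 r=1 clk=0
  Δ1: clk:0→1
  Δ2: q:0→1
  Δ3: r:1→0
  (3Δ to stable)
t=13 Δ0: p=1 q=1 r=0 clk=1
  Δ1: clk:1→0
  (1Δ to stable)
t=14 Δ0: p=1 q=1 r=0 clk=0
  Δ1: clk:0→1
  Δ2: q:1→0
  Δ3: r:0→1
  (3Δ to stable)
t=15 Δ0: p=1 q=0 r=1 clk=1
  Δ1: clk:1→0
  (1Δ to stable)
t=16 Δ0: p=1 q=0 r=1 clk=0
  Δ1: clk:0→1
  Δ2: q:0→1
  Δ3: r:1→0
  (3Δ to stable)
t=17 Δ0: p=1 q=1 r=0 clk=1
  Δ1: clk:1→0
  (1Δ to stable)
t=18 Δ0: p=1 q=1 r=0 clk=0
  Δ1: clk:0→1
  Δ2: q:1→0
  Δ3: r:0→1
  (3Δ to stable)
t=19 Δ0: p=1 q=0 r=1 clk=1
  Δ1: clk:1→0
  (1Δ to stable)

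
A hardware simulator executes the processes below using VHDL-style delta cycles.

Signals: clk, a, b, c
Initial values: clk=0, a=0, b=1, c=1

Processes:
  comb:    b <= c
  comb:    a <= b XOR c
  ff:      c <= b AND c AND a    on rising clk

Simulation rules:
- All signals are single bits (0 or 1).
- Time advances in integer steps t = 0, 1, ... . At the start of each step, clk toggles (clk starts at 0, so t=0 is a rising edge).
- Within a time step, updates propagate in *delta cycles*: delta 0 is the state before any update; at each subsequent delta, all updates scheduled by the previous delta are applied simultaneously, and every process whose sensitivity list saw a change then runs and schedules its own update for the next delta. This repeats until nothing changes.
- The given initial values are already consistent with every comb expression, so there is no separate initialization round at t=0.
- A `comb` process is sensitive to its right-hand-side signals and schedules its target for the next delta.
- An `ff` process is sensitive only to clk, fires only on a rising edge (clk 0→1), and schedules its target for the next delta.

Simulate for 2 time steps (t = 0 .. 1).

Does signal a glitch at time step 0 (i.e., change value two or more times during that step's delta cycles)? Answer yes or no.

yes

t=0 Δ0: c=1 b=1 a=0 clk=0
  Δ1: clk:0→1
  Δ2: c:1→0
  Δ3: b:1→0, a:0→1
  Δ4: a:1→0
  (4Δ to stable)
t=1 Δ0: c=0 b=0 a=0 clk=1
  Δ1: clk:1→0
  (1Δ to stable)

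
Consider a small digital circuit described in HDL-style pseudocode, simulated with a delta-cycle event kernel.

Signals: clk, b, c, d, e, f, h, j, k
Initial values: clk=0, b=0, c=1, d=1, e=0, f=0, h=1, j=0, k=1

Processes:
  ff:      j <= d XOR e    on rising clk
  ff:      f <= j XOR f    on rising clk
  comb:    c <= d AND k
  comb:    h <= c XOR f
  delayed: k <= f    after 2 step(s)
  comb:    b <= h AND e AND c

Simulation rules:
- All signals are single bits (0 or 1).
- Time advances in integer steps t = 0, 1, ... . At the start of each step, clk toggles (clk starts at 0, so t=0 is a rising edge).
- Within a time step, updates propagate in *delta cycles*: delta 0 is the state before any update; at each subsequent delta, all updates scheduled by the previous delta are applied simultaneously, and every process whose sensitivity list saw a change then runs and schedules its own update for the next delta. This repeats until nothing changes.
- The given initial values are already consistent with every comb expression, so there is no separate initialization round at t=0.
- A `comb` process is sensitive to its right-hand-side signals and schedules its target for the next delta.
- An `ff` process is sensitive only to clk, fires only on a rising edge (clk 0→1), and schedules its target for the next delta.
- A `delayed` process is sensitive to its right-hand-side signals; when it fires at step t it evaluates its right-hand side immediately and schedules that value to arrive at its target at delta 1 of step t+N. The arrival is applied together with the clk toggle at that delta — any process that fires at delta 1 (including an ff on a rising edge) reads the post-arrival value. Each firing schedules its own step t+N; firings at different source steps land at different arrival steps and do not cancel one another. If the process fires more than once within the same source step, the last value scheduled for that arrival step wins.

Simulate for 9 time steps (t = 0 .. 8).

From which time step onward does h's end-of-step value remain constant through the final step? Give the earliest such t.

t0.Δ0 b=0 j=0 k=1 c=1 clk=0 d=1 h=1 e=0 f=0
t0.Δ1 b=0 j=0 k=1 c=1 clk=1 d=1 h=1 e=0 f=0
t0.Δ2 b=0 j=1 k=1 c=1 clk=1 d=1 h=1 e=0 f=0
t1.Δ0 b=0 j=1 k=1 c=1 clk=1 d=1 h=1 e=0 f=0
t1.Δ1 b=0 j=1 k=1 c=1 clk=0 d=1 h=1 e=0 f=0
t2.Δ0 b=0 j=1 k=1 c=1 clk=0 d=1 h=1 e=0 f=0
t2.Δ1 b=0 j=1 k=1 c=1 clk=1 d=1 h=1 e=0 f=0
t2.Δ2 b=0 j=1 k=1 c=1 clk=1 d=1 h=1 e=0 f=1
t2.Δ3 b=0 j=1 k=1 c=1 clk=1 d=1 h=0 e=0 f=1
t3.Δ0 b=0 j=1 k=1 c=1 clk=1 d=1 h=0 e=0 f=1
t3.Δ1 b=0 j=1 k=1 c=1 clk=0 d=1 h=0 e=0 f=1
t4.Δ0 b=0 j=1 k=1 c=1 clk=0 d=1 h=0 e=0 f=1
t4.Δ1 b=0 j=1 k=1 c=1 clk=1 d=1 h=0 e=0 f=1
t4.Δ2 b=0 j=1 k=1 c=1 clk=1 d=1 h=0 e=0 f=0
t4.Δ3 b=0 j=1 k=1 c=1 clk=1 d=1 h=1 e=0 f=0
t5.Δ0 b=0 j=1 k=1 c=1 clk=1 d=1 h=1 e=0 f=0
t5.Δ1 b=0 j=1 k=1 c=1 clk=0 d=1 h=1 e=0 f=0
t6.Δ0 b=0 j=1 k=1 c=1 clk=0 d=1 h=1 e=0 f=0
t6.Δ1 b=0 j=1 k=0 c=1 clk=1 d=1 h=1 e=0 f=0
t6.Δ2 b=0 j=1 k=0 c=0 clk=1 d=1 h=1 e=0 f=1
t7.Δ0 b=0 j=1 k=0 c=0 clk=1 d=1 h=1 e=0 f=1
t7.Δ1 b=0 j=1 k=0 c=0 clk=0 d=1 h=1 e=0 f=1
t8.Δ0 b=0 j=1 k=0 c=0 clk=0 d=1 h=1 e=0 f=1
t8.Δ1 b=0 j=1 k=1 c=0 clk=1 d=1 h=1 e=0 f=1
t8.Δ2 b=0 j=1 k=1 c=1 clk=1 d=1 h=1 e=0 f=0

4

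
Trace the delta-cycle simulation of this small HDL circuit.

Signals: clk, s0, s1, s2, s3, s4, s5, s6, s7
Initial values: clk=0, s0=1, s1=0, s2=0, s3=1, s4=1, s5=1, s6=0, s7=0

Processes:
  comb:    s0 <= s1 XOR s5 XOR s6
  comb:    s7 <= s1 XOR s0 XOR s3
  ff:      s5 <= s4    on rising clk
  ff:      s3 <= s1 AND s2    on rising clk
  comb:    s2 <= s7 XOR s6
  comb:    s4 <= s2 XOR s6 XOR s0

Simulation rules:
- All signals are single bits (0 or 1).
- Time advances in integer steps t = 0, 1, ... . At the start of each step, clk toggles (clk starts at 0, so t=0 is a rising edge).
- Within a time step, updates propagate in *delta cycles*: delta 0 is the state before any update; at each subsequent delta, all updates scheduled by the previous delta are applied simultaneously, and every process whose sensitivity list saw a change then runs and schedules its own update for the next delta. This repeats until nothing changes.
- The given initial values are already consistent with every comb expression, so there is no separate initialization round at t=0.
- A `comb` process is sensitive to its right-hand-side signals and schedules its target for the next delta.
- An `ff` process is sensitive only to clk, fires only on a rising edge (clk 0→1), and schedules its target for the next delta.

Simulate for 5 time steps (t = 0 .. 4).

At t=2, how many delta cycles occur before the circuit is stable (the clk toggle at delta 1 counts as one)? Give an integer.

[bits: s5,s0,s2,s4,s1,clk,s3,s6,s7]
t=0: Δ0=110100100 Δ1=110101100 Δ2=110101000 Δ3=110101001 Δ4=111101001 Δ5=111001001 | 5Δ
t=1: Δ0=111001001 Δ1=111000001 | 1Δ
t=2: Δ0=111000001 Δ1=111001001 Δ2=011001001 Δ3=001001001 Δ4=001101000 Δ5=000101000 Δ6=000001000 | 6Δ
t=3: Δ0=000001000 Δ1=000000000 | 1Δ
t=4: Δ0=000000000 Δ1=000001000 | 1Δ

6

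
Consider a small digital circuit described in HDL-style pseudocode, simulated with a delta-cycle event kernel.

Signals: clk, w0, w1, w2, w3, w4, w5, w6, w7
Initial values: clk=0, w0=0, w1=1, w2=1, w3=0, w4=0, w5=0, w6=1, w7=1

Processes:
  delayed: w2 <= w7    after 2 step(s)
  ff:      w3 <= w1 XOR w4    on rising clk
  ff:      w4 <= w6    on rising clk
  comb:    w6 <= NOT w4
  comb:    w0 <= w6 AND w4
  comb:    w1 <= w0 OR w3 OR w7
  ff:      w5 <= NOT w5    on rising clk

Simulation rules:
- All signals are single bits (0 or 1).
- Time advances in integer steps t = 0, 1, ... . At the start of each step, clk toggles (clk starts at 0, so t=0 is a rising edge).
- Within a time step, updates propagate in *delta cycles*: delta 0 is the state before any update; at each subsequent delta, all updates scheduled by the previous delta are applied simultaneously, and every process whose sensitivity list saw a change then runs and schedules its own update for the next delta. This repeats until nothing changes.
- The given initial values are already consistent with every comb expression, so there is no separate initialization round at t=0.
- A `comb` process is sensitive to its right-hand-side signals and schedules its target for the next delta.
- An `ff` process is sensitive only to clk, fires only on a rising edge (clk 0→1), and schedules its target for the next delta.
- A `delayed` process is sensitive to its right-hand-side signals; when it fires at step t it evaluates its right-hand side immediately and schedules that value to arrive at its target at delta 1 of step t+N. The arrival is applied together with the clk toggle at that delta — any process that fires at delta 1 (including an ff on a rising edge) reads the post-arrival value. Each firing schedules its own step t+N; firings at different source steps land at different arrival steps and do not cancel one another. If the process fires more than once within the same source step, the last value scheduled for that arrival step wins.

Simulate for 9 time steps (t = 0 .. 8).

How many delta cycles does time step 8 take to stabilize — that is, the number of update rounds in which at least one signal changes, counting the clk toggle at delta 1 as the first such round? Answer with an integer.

4

t0.Δ0 w2=1 w4=0 clk=0 w3=0 w0=0 w7=1 w5=0 w6=1 w1=1
t0.Δ1 w2=1 w4=0 clk=1 w3=0 w0=0 w7=1 w5=0 w6=1 w1=1
t0.Δ2 w2=1 w4=1 clk=1 w3=1 w0=0 w7=1 w5=1 w6=1 w1=1
t0.Δ3 w2=1 w4=1 clk=1 w3=1 w0=1 w7=1 w5=1 w6=0 w1=1
t0.Δ4 w2=1 w4=1 clk=1 w3=1 w0=0 w7=1 w5=1 w6=0 w1=1
t1.Δ0 w2=1 w4=1 clk=1 w3=1 w0=0 w7=1 w5=1 w6=0 w1=1
t1.Δ1 w2=1 w4=1 clk=0 w3=1 w0=0 w7=1 w5=1 w6=0 w1=1
t2.Δ0 w2=1 w4=1 clk=0 w3=1 w0=0 w7=1 w5=1 w6=0 w1=1
t2.Δ1 w2=1 w4=1 clk=1 w3=1 w0=0 w7=1 w5=1 w6=0 w1=1
t2.Δ2 w2=1 w4=0 clk=1 w3=0 w0=0 w7=1 w5=0 w6=0 w1=1
t2.Δ3 w2=1 w4=0 clk=1 w3=0 w0=0 w7=1 w5=0 w6=1 w1=1
t3.Δ0 w2=1 w4=0 clk=1 w3=0 w0=0 w7=1 w5=0 w6=1 w1=1
t3.Δ1 w2=1 w4=0 clk=0 w3=0 w0=0 w7=1 w5=0 w6=1 w1=1
t4.Δ0 w2=1 w4=0 clk=0 w3=0 w0=0 w7=1 w5=0 w6=1 w1=1
t4.Δ1 w2=1 w4=0 clk=1 w3=0 w0=0 w7=1 w5=0 w6=1 w1=1
t4.Δ2 w2=1 w4=1 clk=1 w3=1 w0=0 w7=1 w5=1 w6=1 w1=1
t4.Δ3 w2=1 w4=1 clk=1 w3=1 w0=1 w7=1 w5=1 w6=0 w1=1
t4.Δ4 w2=1 w4=1 clk=1 w3=1 w0=0 w7=1 w5=1 w6=0 w1=1
t5.Δ0 w2=1 w4=1 clk=1 w3=1 w0=0 w7=1 w5=1 w6=0 w1=1
t5.Δ1 w2=1 w4=1 clk=0 w3=1 w0=0 w7=1 w5=1 w6=0 w1=1
t6.Δ0 w2=1 w4=1 clk=0 w3=1 w0=0 w7=1 w5=1 w6=0 w1=1
t6.Δ1 w2=1 w4=1 clk=1 w3=1 w0=0 w7=1 w5=1 w6=0 w1=1
t6.Δ2 w2=1 w4=0 clk=1 w3=0 w0=0 w7=1 w5=0 w6=0 w1=1
t6.Δ3 w2=1 w4=0 clk=1 w3=0 w0=0 w7=1 w5=0 w6=1 w1=1
t7.Δ0 w2=1 w4=0 clk=1 w3=0 w0=0 w7=1 w5=0 w6=1 w1=1
t7.Δ1 w2=1 w4=0 clk=0 w3=0 w0=0 w7=1 w5=0 w6=1 w1=1
t8.Δ0 w2=1 w4=0 clk=0 w3=0 w0=0 w7=1 w5=0 w6=1 w1=1
t8.Δ1 w2=1 w4=0 clk=1 w3=0 w0=0 w7=1 w5=0 w6=1 w1=1
t8.Δ2 w2=1 w4=1 clk=1 w3=1 w0=0 w7=1 w5=1 w6=1 w1=1
t8.Δ3 w2=1 w4=1 clk=1 w3=1 w0=1 w7=1 w5=1 w6=0 w1=1
t8.Δ4 w2=1 w4=1 clk=1 w3=1 w0=0 w7=1 w5=1 w6=0 w1=1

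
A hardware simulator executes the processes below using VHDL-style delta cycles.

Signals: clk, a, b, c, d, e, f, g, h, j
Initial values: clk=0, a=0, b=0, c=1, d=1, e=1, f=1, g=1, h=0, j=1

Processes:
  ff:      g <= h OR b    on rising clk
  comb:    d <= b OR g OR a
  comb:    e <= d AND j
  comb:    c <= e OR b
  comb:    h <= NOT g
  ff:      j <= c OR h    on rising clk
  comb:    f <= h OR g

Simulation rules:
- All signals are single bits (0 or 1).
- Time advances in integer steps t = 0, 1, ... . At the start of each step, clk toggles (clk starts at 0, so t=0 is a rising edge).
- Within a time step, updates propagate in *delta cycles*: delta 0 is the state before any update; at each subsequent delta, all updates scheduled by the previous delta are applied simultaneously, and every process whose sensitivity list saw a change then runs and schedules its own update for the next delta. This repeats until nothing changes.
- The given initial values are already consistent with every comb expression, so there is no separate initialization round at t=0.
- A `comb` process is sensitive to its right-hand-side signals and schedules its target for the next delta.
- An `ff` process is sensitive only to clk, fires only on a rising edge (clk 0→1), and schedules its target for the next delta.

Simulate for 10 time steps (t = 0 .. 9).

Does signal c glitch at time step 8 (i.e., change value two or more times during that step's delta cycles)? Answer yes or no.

no

t=0 Δ0: c=1 h=0 a=0 g=1 clk=0 f=1 b=0 e=1 j=1 d=1
  Δ1: clk:0→1
  Δ2: g:1→0
  Δ3: h:0→1, f:1→0, d:1→0
  Δ4: f:0→1, e:1→0
  Δ5: c:1→0
  (5Δ to stable)
t=1 Δ0: c=0 h=1 a=0 g=0 clk=1 f=1 b=0 e=0 j=1 d=0
  Δ1: clk:1→0
  (1Δ to stable)
t=2 Δ0: c=0 h=1 a=0 g=0 clk=0 f=1 b=0 e=0 j=1 d=0
  Δ1: clk:0→1
  Δ2: g:0→1
  Δ3: h:1→0, d:0→1
  Δ4: e:0→1
  Δ5: c:0→1
  (5Δ to stable)
t=3 Δ0: c=1 h=0 a=0 g=1 clk=1 f=1 b=0 e=1 j=1 d=1
  Δ1: clk:1→0
  (1Δ to stable)
t=4 Δ0: c=1 h=0 a=0 g=1 clk=0 f=1 b=0 e=1 j=1 d=1
  Δ1: clk:0→1
  Δ2: g:1→0
  Δ3: h:0→1, f:1→0, d:1→0
  Δ4: f:0→1, e:1→0
  Δ5: c:1→0
  (5Δ to stable)
t=5 Δ0: c=0 h=1 a=0 g=0 clk=1 f=1 b=0 e=0 j=1 d=0
  Δ1: clk:1→0
  (1Δ to stable)
t=6 Δ0: c=0 h=1 a=0 g=0 clk=0 f=1 b=0 e=0 j=1 d=0
  Δ1: clk:0→1
  Δ2: g:0→1
  Δ3: h:1→0, d:0→1
  Δ4: e:0→1
  Δ5: c:0→1
  (5Δ to stable)
t=7 Δ0: c=1 h=0 a=0 g=1 clk=1 f=1 b=0 e=1 j=1 d=1
  Δ1: clk:1→0
  (1Δ to stable)
t=8 Δ0: c=1 h=0 a=0 g=1 clk=0 f=1 b=0 e=1 j=1 d=1
  Δ1: clk:0→1
  Δ2: g:1→0
  Δ3: h:0→1, f:1→0, d:1→0
  Δ4: f:0→1, e:1→0
  Δ5: c:1→0
  (5Δ to stable)
t=9 Δ0: c=0 h=1 a=0 g=0 clk=1 f=1 b=0 e=0 j=1 d=0
  Δ1: clk:1→0
  (1Δ to stable)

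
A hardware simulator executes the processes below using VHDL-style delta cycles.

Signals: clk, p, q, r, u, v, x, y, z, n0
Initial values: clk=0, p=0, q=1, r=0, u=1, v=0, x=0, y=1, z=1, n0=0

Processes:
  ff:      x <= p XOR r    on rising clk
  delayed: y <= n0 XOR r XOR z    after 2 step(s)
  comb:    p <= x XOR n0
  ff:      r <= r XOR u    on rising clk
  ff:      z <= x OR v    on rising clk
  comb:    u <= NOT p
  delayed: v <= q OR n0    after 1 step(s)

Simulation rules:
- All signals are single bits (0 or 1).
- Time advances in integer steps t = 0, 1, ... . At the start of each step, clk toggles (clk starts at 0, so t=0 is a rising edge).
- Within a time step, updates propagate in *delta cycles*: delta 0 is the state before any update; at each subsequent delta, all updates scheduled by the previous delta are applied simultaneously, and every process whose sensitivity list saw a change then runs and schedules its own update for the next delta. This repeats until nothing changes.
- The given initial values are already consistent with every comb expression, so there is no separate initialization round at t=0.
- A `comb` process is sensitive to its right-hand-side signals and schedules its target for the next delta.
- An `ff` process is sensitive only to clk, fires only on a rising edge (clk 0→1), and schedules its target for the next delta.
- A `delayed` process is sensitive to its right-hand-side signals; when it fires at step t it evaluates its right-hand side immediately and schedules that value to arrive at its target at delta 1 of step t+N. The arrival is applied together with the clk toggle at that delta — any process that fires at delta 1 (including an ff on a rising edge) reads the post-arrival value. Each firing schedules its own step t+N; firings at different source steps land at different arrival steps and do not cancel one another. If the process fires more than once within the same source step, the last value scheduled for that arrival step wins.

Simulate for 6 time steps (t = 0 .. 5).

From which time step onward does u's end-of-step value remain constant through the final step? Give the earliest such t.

t=0 Δ0: v=0 x=0 y=1 p=0 r=0 z=1 u=1 q=1 n0=0 clk=0
  Δ1: clk:0→1
  Δ2: r:0→1, z:1→0
  (2Δ to stable)
t=1 Δ0: v=0 x=0 y=1 p=0 r=1 z=0 u=1 q=1 n0=0 clk=1
  Δ1: clk:1→0
  (1Δ to stable)
t=2 Δ0: v=0 x=0 y=1 p=0 r=1 z=0 u=1 q=1 n0=0 clk=0
  Δ1: clk:0→1
  Δ2: x:0→1, r:1→0
  Δ3: p:0→1
  Δ4: u:1→0
  (4Δ to stable)
t=3 Δ0: v=0 x=1 y=1 p=1 r=0 z=0 u=0 q=1 n0=0 clk=1
  Δ1: clk:1→0
  (1Δ to stable)
t=4 Δ0: v=0 x=1 y=1 p=1 r=0 z=0 u=0 q=1 n0=0 clk=0
  Δ1: y:1→0, clk:0→1
  Δ2: z:0→1
  (2Δ to stable)
t=5 Δ0: v=0 x=1 y=0 p=1 r=0 z=1 u=0 q=1 n0=0 clk=1
  Δ1: clk:1→0
  (1Δ to stable)

2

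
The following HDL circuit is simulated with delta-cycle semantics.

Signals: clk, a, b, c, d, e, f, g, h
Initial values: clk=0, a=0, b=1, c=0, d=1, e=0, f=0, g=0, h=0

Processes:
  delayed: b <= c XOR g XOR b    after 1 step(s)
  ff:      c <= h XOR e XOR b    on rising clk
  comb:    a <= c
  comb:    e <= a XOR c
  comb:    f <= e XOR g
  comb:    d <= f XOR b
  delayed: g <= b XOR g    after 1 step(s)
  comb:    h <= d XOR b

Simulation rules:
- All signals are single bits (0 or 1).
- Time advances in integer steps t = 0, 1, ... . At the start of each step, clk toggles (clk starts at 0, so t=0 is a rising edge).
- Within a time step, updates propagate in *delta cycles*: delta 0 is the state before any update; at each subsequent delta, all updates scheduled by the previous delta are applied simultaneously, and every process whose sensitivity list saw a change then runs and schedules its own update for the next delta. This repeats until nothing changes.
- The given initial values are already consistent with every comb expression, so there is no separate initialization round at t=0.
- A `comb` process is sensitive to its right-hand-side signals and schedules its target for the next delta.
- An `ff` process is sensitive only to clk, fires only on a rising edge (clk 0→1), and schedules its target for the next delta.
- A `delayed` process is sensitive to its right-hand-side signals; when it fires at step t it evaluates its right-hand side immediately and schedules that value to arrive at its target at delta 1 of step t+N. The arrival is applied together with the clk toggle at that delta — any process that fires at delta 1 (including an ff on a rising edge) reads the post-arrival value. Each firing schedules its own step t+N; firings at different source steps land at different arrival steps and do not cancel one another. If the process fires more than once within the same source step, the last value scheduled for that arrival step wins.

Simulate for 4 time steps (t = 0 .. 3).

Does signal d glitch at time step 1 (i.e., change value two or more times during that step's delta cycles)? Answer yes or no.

no

[bits: h,a,b,e,c,clk,f,d,g]
t=0: Δ0=001000010 Δ1=001001010 Δ2=001011010 Δ3=011111010 Δ4=011011110 Δ5=011011000 Δ6=111011010 Δ7=011011010 | 7Δ
t=1: Δ0=011011010 Δ1=010010010 Δ2=110010000 Δ3=010010000 | 3Δ
t=2: Δ0=010010000 Δ1=011011000 Δ2=111011010 Δ3=011011010 | 3Δ
t=3: Δ0=011011010 Δ1=010010011 Δ2=110010101 Δ3=010010111 Δ4=110010111 | 4Δ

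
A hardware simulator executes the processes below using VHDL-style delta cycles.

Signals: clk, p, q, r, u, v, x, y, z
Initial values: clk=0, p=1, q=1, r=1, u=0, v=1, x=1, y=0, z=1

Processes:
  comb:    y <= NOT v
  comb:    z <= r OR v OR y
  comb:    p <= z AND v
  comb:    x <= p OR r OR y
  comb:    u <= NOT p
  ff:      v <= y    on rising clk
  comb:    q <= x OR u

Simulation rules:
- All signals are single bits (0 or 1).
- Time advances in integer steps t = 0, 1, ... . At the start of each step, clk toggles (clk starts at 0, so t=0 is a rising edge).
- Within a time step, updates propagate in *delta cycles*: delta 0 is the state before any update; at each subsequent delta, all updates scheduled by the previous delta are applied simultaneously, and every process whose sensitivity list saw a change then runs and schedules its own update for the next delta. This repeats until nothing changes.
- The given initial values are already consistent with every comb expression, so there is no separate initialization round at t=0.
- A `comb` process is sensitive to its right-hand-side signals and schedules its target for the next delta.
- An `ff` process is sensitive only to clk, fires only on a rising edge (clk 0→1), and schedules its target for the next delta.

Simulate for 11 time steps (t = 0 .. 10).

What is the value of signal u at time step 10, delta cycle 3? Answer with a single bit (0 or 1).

1

t0.Δ0 z=1 r=1 p=1 x=1 u=0 clk=0 q=1 y=0 v=1
t0.Δ1 z=1 r=1 p=1 x=1 u=0 clk=1 q=1 y=0 v=1
t0.Δ2 z=1 r=1 p=1 x=1 u=0 clk=1 q=1 y=0 v=0
t0.Δ3 z=1 r=1 p=0 x=1 u=0 clk=1 q=1 y=1 v=0
t0.Δ4 z=1 r=1 p=0 x=1 u=1 clk=1 q=1 y=1 v=0
t1.Δ0 z=1 r=1 p=0 x=1 u=1 clk=1 q=1 y=1 v=0
t1.Δ1 z=1 r=1 p=0 x=1 u=1 clk=0 q=1 y=1 v=0
t2.Δ0 z=1 r=1 p=0 x=1 u=1 clk=0 q=1 y=1 v=0
t2.Δ1 z=1 r=1 p=0 x=1 u=1 clk=1 q=1 y=1 v=0
t2.Δ2 z=1 r=1 p=0 x=1 u=1 clk=1 q=1 y=1 v=1
t2.Δ3 z=1 r=1 p=1 x=1 u=1 clk=1 q=1 y=0 v=1
t2.Δ4 z=1 r=1 p=1 x=1 u=0 clk=1 q=1 y=0 v=1
t3.Δ0 z=1 r=1 p=1 x=1 u=0 clk=1 q=1 y=0 v=1
t3.Δ1 z=1 r=1 p=1 x=1 u=0 clk=0 q=1 y=0 v=1
t4.Δ0 z=1 r=1 p=1 x=1 u=0 clk=0 q=1 y=0 v=1
t4.Δ1 z=1 r=1 p=1 x=1 u=0 clk=1 q=1 y=0 v=1
t4.Δ2 z=1 r=1 p=1 x=1 u=0 clk=1 q=1 y=0 v=0
t4.Δ3 z=1 r=1 p=0 x=1 u=0 clk=1 q=1 y=1 v=0
t4.Δ4 z=1 r=1 p=0 x=1 u=1 clk=1 q=1 y=1 v=0
t5.Δ0 z=1 r=1 p=0 x=1 u=1 clk=1 q=1 y=1 v=0
t5.Δ1 z=1 r=1 p=0 x=1 u=1 clk=0 q=1 y=1 v=0
t6.Δ0 z=1 r=1 p=0 x=1 u=1 clk=0 q=1 y=1 v=0
t6.Δ1 z=1 r=1 p=0 x=1 u=1 clk=1 q=1 y=1 v=0
t6.Δ2 z=1 r=1 p=0 x=1 u=1 clk=1 q=1 y=1 v=1
t6.Δ3 z=1 r=1 p=1 x=1 u=1 clk=1 q=1 y=0 v=1
t6.Δ4 z=1 r=1 p=1 x=1 u=0 clk=1 q=1 y=0 v=1
t7.Δ0 z=1 r=1 p=1 x=1 u=0 clk=1 q=1 y=0 v=1
t7.Δ1 z=1 r=1 p=1 x=1 u=0 clk=0 q=1 y=0 v=1
t8.Δ0 z=1 r=1 p=1 x=1 u=0 clk=0 q=1 y=0 v=1
t8.Δ1 z=1 r=1 p=1 x=1 u=0 clk=1 q=1 y=0 v=1
t8.Δ2 z=1 r=1 p=1 x=1 u=0 clk=1 q=1 y=0 v=0
t8.Δ3 z=1 r=1 p=0 x=1 u=0 clk=1 q=1 y=1 v=0
t8.Δ4 z=1 r=1 p=0 x=1 u=1 clk=1 q=1 y=1 v=0
t9.Δ0 z=1 r=1 p=0 x=1 u=1 clk=1 q=1 y=1 v=0
t9.Δ1 z=1 r=1 p=0 x=1 u=1 clk=0 q=1 y=1 v=0
t10.Δ0 z=1 r=1 p=0 x=1 u=1 clk=0 q=1 y=1 v=0
t10.Δ1 z=1 r=1 p=0 x=1 u=1 clk=1 q=1 y=1 v=0
t10.Δ2 z=1 r=1 p=0 x=1 u=1 clk=1 q=1 y=1 v=1
t10.Δ3 z=1 r=1 p=1 x=1 u=1 clk=1 q=1 y=0 v=1
t10.Δ4 z=1 r=1 p=1 x=1 u=0 clk=1 q=1 y=0 v=1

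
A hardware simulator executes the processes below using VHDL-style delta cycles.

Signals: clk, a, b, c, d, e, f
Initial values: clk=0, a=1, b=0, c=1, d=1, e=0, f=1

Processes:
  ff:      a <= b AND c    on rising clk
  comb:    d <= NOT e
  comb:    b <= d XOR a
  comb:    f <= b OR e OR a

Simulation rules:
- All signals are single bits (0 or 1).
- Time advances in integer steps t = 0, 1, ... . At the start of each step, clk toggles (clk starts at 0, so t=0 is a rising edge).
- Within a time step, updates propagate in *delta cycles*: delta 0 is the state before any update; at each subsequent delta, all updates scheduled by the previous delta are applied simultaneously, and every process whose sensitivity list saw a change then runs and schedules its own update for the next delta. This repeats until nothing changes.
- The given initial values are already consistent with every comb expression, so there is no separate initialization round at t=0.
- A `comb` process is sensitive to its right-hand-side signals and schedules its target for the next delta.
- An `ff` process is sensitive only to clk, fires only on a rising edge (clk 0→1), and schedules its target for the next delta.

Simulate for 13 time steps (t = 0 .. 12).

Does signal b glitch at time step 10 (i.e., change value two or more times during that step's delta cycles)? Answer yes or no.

no

t0.Δ0 b=0 clk=0 f=1 c=1 e=0 a=1 d=1
t0.Δ1 b=0 clk=1 f=1 c=1 e=0 a=1 d=1
t0.Δ2 b=0 clk=1 f=1 c=1 e=0 a=0 d=1
t0.Δ3 b=1 clk=1 f=0 c=1 e=0 a=0 d=1
t0.Δ4 b=1 clk=1 f=1 c=1 e=0 a=0 d=1
t1.Δ0 b=1 clk=1 f=1 c=1 e=0 a=0 d=1
t1.Δ1 b=1 clk=0 f=1 c=1 e=0 a=0 d=1
t2.Δ0 b=1 clk=0 f=1 c=1 e=0 a=0 d=1
t2.Δ1 b=1 clk=1 f=1 c=1 e=0 a=0 d=1
t2.Δ2 b=1 clk=1 f=1 c=1 e=0 a=1 d=1
t2.Δ3 b=0 clk=1 f=1 c=1 e=0 a=1 d=1
t3.Δ0 b=0 clk=1 f=1 c=1 e=0 a=1 d=1
t3.Δ1 b=0 clk=0 f=1 c=1 e=0 a=1 d=1
t4.Δ0 b=0 clk=0 f=1 c=1 e=0 a=1 d=1
t4.Δ1 b=0 clk=1 f=1 c=1 e=0 a=1 d=1
t4.Δ2 b=0 clk=1 f=1 c=1 e=0 a=0 d=1
t4.Δ3 b=1 clk=1 f=0 c=1 e=0 a=0 d=1
t4.Δ4 b=1 clk=1 f=1 c=1 e=0 a=0 d=1
t5.Δ0 b=1 clk=1 f=1 c=1 e=0 a=0 d=1
t5.Δ1 b=1 clk=0 f=1 c=1 e=0 a=0 d=1
t6.Δ0 b=1 clk=0 f=1 c=1 e=0 a=0 d=1
t6.Δ1 b=1 clk=1 f=1 c=1 e=0 a=0 d=1
t6.Δ2 b=1 clk=1 f=1 c=1 e=0 a=1 d=1
t6.Δ3 b=0 clk=1 f=1 c=1 e=0 a=1 d=1
t7.Δ0 b=0 clk=1 f=1 c=1 e=0 a=1 d=1
t7.Δ1 b=0 clk=0 f=1 c=1 e=0 a=1 d=1
t8.Δ0 b=0 clk=0 f=1 c=1 e=0 a=1 d=1
t8.Δ1 b=0 clk=1 f=1 c=1 e=0 a=1 d=1
t8.Δ2 b=0 clk=1 f=1 c=1 e=0 a=0 d=1
t8.Δ3 b=1 clk=1 f=0 c=1 e=0 a=0 d=1
t8.Δ4 b=1 clk=1 f=1 c=1 e=0 a=0 d=1
t9.Δ0 b=1 clk=1 f=1 c=1 e=0 a=0 d=1
t9.Δ1 b=1 clk=0 f=1 c=1 e=0 a=0 d=1
t10.Δ0 b=1 clk=0 f=1 c=1 e=0 a=0 d=1
t10.Δ1 b=1 clk=1 f=1 c=1 e=0 a=0 d=1
t10.Δ2 b=1 clk=1 f=1 c=1 e=0 a=1 d=1
t10.Δ3 b=0 clk=1 f=1 c=1 e=0 a=1 d=1
t11.Δ0 b=0 clk=1 f=1 c=1 e=0 a=1 d=1
t11.Δ1 b=0 clk=0 f=1 c=1 e=0 a=1 d=1
t12.Δ0 b=0 clk=0 f=1 c=1 e=0 a=1 d=1
t12.Δ1 b=0 clk=1 f=1 c=1 e=0 a=1 d=1
t12.Δ2 b=0 clk=1 f=1 c=1 e=0 a=0 d=1
t12.Δ3 b=1 clk=1 f=0 c=1 e=0 a=0 d=1
t12.Δ4 b=1 clk=1 f=1 c=1 e=0 a=0 d=1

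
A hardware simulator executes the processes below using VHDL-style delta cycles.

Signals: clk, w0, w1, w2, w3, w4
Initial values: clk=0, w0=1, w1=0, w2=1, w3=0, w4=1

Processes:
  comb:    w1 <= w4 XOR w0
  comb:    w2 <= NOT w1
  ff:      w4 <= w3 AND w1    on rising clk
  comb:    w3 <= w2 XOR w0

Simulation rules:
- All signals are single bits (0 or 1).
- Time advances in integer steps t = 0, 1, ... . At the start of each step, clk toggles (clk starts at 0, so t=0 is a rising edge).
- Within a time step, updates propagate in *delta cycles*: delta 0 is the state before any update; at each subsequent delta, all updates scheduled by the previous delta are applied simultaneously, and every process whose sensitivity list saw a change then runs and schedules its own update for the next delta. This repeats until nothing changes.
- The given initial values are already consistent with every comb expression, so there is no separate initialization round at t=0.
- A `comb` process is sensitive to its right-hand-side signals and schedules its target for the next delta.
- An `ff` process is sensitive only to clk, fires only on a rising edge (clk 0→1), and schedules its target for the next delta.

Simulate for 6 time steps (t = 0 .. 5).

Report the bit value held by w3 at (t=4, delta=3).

t0.Δ0 w4=1 w2=1 w1=0 clk=0 w0=1 w3=0
t0.Δ1 w4=1 w2=1 w1=0 clk=1 w0=1 w3=0
t0.Δ2 w4=0 w2=1 w1=0 clk=1 w0=1 w3=0
t0.Δ3 w4=0 w2=1 w1=1 clk=1 w0=1 w3=0
t0.Δ4 w4=0 w2=0 w1=1 clk=1 w0=1 w3=0
t0.Δ5 w4=0 w2=0 w1=1 clk=1 w0=1 w3=1
t1.Δ0 w4=0 w2=0 w1=1 clk=1 w0=1 w3=1
t1.Δ1 w4=0 w2=0 w1=1 clk=0 w0=1 w3=1
t2.Δ0 w4=0 w2=0 w1=1 clk=0 w0=1 w3=1
t2.Δ1 w4=0 w2=0 w1=1 clk=1 w0=1 w3=1
t2.Δ2 w4=1 w2=0 w1=1 clk=1 w0=1 w3=1
t2.Δ3 w4=1 w2=0 w1=0 clk=1 w0=1 w3=1
t2.Δ4 w4=1 w2=1 w1=0 clk=1 w0=1 w3=1
t2.Δ5 w4=1 w2=1 w1=0 clk=1 w0=1 w3=0
t3.Δ0 w4=1 w2=1 w1=0 clk=1 w0=1 w3=0
t3.Δ1 w4=1 w2=1 w1=0 clk=0 w0=1 w3=0
t4.Δ0 w4=1 w2=1 w1=0 clk=0 w0=1 w3=0
t4.Δ1 w4=1 w2=1 w1=0 clk=1 w0=1 w3=0
t4.Δ2 w4=0 w2=1 w1=0 clk=1 w0=1 w3=0
t4.Δ3 w4=0 w2=1 w1=1 clk=1 w0=1 w3=0
t4.Δ4 w4=0 w2=0 w1=1 clk=1 w0=1 w3=0
t4.Δ5 w4=0 w2=0 w1=1 clk=1 w0=1 w3=1
t5.Δ0 w4=0 w2=0 w1=1 clk=1 w0=1 w3=1
t5.Δ1 w4=0 w2=0 w1=1 clk=0 w0=1 w3=1

0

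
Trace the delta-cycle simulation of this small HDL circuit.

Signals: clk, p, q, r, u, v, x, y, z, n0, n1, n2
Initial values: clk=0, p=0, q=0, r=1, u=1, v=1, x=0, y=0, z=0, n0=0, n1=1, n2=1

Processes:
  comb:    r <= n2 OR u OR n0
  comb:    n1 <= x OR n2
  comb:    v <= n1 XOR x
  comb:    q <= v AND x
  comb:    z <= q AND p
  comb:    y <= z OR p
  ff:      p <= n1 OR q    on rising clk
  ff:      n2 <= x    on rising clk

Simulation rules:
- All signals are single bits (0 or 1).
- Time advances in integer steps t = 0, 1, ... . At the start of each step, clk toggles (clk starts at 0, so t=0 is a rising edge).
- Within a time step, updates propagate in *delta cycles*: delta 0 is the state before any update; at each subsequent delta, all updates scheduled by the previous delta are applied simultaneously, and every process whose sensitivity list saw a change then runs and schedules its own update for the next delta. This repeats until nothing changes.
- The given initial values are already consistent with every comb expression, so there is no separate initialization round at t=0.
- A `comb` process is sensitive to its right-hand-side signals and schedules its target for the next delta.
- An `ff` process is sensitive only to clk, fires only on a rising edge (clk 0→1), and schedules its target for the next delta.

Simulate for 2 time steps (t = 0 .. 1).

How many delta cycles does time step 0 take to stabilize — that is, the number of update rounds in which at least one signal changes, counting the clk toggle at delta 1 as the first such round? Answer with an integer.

4

[bits: u,v,n1,p,r,z,q,x,n0,clk,y,n2]
t=0: Δ0=111010000001 Δ1=111010000101 Δ2=111110000100 Δ3=110110000110 Δ4=100110000110 | 4Δ
t=1: Δ0=100110000110 Δ1=100110000010 | 1Δ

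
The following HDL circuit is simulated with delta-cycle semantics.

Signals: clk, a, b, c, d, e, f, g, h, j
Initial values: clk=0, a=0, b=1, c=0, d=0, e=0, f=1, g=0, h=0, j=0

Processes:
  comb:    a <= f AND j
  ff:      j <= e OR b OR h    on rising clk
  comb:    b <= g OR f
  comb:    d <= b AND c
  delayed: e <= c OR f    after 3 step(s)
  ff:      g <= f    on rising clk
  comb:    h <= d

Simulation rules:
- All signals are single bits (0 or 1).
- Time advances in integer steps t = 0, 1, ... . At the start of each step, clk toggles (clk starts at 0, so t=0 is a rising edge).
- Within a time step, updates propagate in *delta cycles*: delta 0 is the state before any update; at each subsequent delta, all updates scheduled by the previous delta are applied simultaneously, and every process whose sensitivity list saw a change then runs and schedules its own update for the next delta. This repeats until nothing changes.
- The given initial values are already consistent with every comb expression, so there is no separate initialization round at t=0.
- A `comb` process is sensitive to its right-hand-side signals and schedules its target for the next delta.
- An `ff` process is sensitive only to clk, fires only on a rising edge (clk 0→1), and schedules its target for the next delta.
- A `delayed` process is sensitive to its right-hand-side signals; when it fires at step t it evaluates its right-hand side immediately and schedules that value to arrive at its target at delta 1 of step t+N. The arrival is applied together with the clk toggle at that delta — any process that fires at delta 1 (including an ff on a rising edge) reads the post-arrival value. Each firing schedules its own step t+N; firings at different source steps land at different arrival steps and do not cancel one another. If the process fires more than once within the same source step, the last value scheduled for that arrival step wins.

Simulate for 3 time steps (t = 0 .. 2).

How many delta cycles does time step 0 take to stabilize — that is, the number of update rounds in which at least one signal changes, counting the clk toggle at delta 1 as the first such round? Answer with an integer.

3

[bits: j,h,a,e,f,c,b,d,g,clk]
t=0: Δ0=0000101000 Δ1=0000101001 Δ2=1000101011 Δ3=1010101011 | 3Δ
t=1: Δ0=1010101011 Δ1=1010101010 | 1Δ
t=2: Δ0=1010101010 Δ1=1010101011 | 1Δ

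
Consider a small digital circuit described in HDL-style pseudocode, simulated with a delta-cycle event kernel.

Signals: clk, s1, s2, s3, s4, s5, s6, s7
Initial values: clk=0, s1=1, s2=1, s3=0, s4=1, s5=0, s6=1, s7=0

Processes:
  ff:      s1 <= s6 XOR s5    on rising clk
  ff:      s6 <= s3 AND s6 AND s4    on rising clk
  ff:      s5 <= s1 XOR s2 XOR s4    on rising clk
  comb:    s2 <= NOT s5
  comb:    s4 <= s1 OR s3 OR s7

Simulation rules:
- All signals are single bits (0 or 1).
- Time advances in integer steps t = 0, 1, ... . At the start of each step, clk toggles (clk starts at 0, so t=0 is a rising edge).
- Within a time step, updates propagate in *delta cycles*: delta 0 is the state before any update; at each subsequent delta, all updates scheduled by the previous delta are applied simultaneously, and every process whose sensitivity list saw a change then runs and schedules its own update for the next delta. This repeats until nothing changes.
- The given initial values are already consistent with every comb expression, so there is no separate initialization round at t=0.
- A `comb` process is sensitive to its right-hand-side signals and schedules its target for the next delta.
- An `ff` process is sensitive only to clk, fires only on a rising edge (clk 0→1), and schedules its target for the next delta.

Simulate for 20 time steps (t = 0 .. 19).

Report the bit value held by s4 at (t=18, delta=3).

1

t0.Δ0 s4=1 s2=1 s6=1 s7=0 clk=0 s5=0 s1=1 s3=0
t0.Δ1 s4=1 s2=1 s6=1 s7=0 clk=1 s5=0 s1=1 s3=0
t0.Δ2 s4=1 s2=1 s6=0 s7=0 clk=1 s5=1 s1=1 s3=0
t0.Δ3 s4=1 s2=0 s6=0 s7=0 clk=1 s5=1 s1=1 s3=0
t1.Δ0 s4=1 s2=0 s6=0 s7=0 clk=1 s5=1 s1=1 s3=0
t1.Δ1 s4=1 s2=0 s6=0 s7=0 clk=0 s5=1 s1=1 s3=0
t2.Δ0 s4=1 s2=0 s6=0 s7=0 clk=0 s5=1 s1=1 s3=0
t2.Δ1 s4=1 s2=0 s6=0 s7=0 clk=1 s5=1 s1=1 s3=0
t2.Δ2 s4=1 s2=0 s6=0 s7=0 clk=1 s5=0 s1=1 s3=0
t2.Δ3 s4=1 s2=1 s6=0 s7=0 clk=1 s5=0 s1=1 s3=0
t3.Δ0 s4=1 s2=1 s6=0 s7=0 clk=1 s5=0 s1=1 s3=0
t3.Δ1 s4=1 s2=1 s6=0 s7=0 clk=0 s5=0 s1=1 s3=0
t4.Δ0 s4=1 s2=1 s6=0 s7=0 clk=0 s5=0 s1=1 s3=0
t4.Δ1 s4=1 s2=1 s6=0 s7=0 clk=1 s5=0 s1=1 s3=0
t4.Δ2 s4=1 s2=1 s6=0 s7=0 clk=1 s5=1 s1=0 s3=0
t4.Δ3 s4=0 s2=0 s6=0 s7=0 clk=1 s5=1 s1=0 s3=0
t5.Δ0 s4=0 s2=0 s6=0 s7=0 clk=1 s5=1 s1=0 s3=0
t5.Δ1 s4=0 s2=0 s6=0 s7=0 clk=0 s5=1 s1=0 s3=0
t6.Δ0 s4=0 s2=0 s6=0 s7=0 clk=0 s5=1 s1=0 s3=0
t6.Δ1 s4=0 s2=0 s6=0 s7=0 clk=1 s5=1 s1=0 s3=0
t6.Δ2 s4=0 s2=0 s6=0 s7=0 clk=1 s5=0 s1=1 s3=0
t6.Δ3 s4=1 s2=1 s6=0 s7=0 clk=1 s5=0 s1=1 s3=0
t7.Δ0 s4=1 s2=1 s6=0 s7=0 clk=1 s5=0 s1=1 s3=0
t7.Δ1 s4=1 s2=1 s6=0 s7=0 clk=0 s5=0 s1=1 s3=0
t8.Δ0 s4=1 s2=1 s6=0 s7=0 clk=0 s5=0 s1=1 s3=0
t8.Δ1 s4=1 s2=1 s6=0 s7=0 clk=1 s5=0 s1=1 s3=0
t8.Δ2 s4=1 s2=1 s6=0 s7=0 clk=1 s5=1 s1=0 s3=0
t8.Δ3 s4=0 s2=0 s6=0 s7=0 clk=1 s5=1 s1=0 s3=0
t9.Δ0 s4=0 s2=0 s6=0 s7=0 clk=1 s5=1 s1=0 s3=0
t9.Δ1 s4=0 s2=0 s6=0 s7=0 clk=0 s5=1 s1=0 s3=0
t10.Δ0 s4=0 s2=0 s6=0 s7=0 clk=0 s5=1 s1=0 s3=0
t10.Δ1 s4=0 s2=0 s6=0 s7=0 clk=1 s5=1 s1=0 s3=0
t10.Δ2 s4=0 s2=0 s6=0 s7=0 clk=1 s5=0 s1=1 s3=0
t10.Δ3 s4=1 s2=1 s6=0 s7=0 clk=1 s5=0 s1=1 s3=0
t11.Δ0 s4=1 s2=1 s6=0 s7=0 clk=1 s5=0 s1=1 s3=0
t11.Δ1 s4=1 s2=1 s6=0 s7=0 clk=0 s5=0 s1=1 s3=0
t12.Δ0 s4=1 s2=1 s6=0 s7=0 clk=0 s5=0 s1=1 s3=0
t12.Δ1 s4=1 s2=1 s6=0 s7=0 clk=1 s5=0 s1=1 s3=0
t12.Δ2 s4=1 s2=1 s6=0 s7=0 clk=1 s5=1 s1=0 s3=0
t12.Δ3 s4=0 s2=0 s6=0 s7=0 clk=1 s5=1 s1=0 s3=0
t13.Δ0 s4=0 s2=0 s6=0 s7=0 clk=1 s5=1 s1=0 s3=0
t13.Δ1 s4=0 s2=0 s6=0 s7=0 clk=0 s5=1 s1=0 s3=0
t14.Δ0 s4=0 s2=0 s6=0 s7=0 clk=0 s5=1 s1=0 s3=0
t14.Δ1 s4=0 s2=0 s6=0 s7=0 clk=1 s5=1 s1=0 s3=0
t14.Δ2 s4=0 s2=0 s6=0 s7=0 clk=1 s5=0 s1=1 s3=0
t14.Δ3 s4=1 s2=1 s6=0 s7=0 clk=1 s5=0 s1=1 s3=0
t15.Δ0 s4=1 s2=1 s6=0 s7=0 clk=1 s5=0 s1=1 s3=0
t15.Δ1 s4=1 s2=1 s6=0 s7=0 clk=0 s5=0 s1=1 s3=0
t16.Δ0 s4=1 s2=1 s6=0 s7=0 clk=0 s5=0 s1=1 s3=0
t16.Δ1 s4=1 s2=1 s6=0 s7=0 clk=1 s5=0 s1=1 s3=0
t16.Δ2 s4=1 s2=1 s6=0 s7=0 clk=1 s5=1 s1=0 s3=0
t16.Δ3 s4=0 s2=0 s6=0 s7=0 clk=1 s5=1 s1=0 s3=0
t17.Δ0 s4=0 s2=0 s6=0 s7=0 clk=1 s5=1 s1=0 s3=0
t17.Δ1 s4=0 s2=0 s6=0 s7=0 clk=0 s5=1 s1=0 s3=0
t18.Δ0 s4=0 s2=0 s6=0 s7=0 clk=0 s5=1 s1=0 s3=0
t18.Δ1 s4=0 s2=0 s6=0 s7=0 clk=1 s5=1 s1=0 s3=0
t18.Δ2 s4=0 s2=0 s6=0 s7=0 clk=1 s5=0 s1=1 s3=0
t18.Δ3 s4=1 s2=1 s6=0 s7=0 clk=1 s5=0 s1=1 s3=0
t19.Δ0 s4=1 s2=1 s6=0 s7=0 clk=1 s5=0 s1=1 s3=0
t19.Δ1 s4=1 s2=1 s6=0 s7=0 clk=0 s5=0 s1=1 s3=0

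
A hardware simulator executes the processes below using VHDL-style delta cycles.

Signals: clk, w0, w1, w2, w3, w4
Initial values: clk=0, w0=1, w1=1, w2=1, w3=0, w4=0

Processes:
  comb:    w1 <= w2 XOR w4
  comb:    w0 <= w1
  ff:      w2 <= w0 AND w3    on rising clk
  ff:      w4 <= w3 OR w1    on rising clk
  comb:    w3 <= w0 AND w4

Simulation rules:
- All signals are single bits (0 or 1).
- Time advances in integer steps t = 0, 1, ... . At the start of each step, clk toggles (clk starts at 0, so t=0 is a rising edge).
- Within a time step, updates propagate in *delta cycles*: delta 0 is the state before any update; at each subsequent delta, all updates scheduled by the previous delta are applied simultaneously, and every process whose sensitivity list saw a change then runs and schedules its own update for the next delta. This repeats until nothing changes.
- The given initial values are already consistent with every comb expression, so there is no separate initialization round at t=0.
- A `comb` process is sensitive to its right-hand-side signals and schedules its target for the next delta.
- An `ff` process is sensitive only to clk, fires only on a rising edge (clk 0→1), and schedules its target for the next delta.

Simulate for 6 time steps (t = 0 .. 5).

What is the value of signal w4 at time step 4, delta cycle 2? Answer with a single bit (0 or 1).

[bits: w1,w0,w3,w2,w4,clk]
t=0: Δ0=110100 Δ1=110101 Δ2=110011 Δ3=111011 | 3Δ
t=1: Δ0=111011 Δ1=111010 | 1Δ
t=2: Δ0=111010 Δ1=111011 Δ2=111111 Δ3=011111 Δ4=001111 Δ5=000111 | 5Δ
t=3: Δ0=000111 Δ1=000110 | 1Δ
t=4: Δ0=000110 Δ1=000111 Δ2=000001 | 2Δ
t=5: Δ0=000001 Δ1=000000 | 1Δ

0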